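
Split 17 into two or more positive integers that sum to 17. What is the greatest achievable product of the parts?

486

Let f[k] be the best product for length k (with at least one cut). For each first piece i, the rest contributes max(k−i, f[k−i]).
f[2] = 1×max(1,0) = 1×1 = 1
f[3] = max(1×2, 2×1) = 2
f[4] = max(1×3, 2×2, 3×1) = 4
f[5] = max(1×4, 2×3, 3×2, 4×1) = 6
f[6] = max(1×6, 2×4, 3×3, 4×2, 5×1) = 9
f[7] = max(1×9, 2×6, 3×4, 4×3, 5×2, 6×1) = 12
f[8] = max(1×12, 2×9, 3×6, …, 6×2, 7×1) = 18
f[9] = max(1×18, 2×12, 3×9, …, 7×2, 8×1) = 27
f[10] = max(1×27, 2×18, 3×12, …, 8×2, 9×1) = 36
f[11] = max(1×36, 2×27, 3×18, …, 9×2, 10×1) = 54
f[12] = max(1×54, 2×36, 3×27, …, 10×2, 11×1) = 81
f[13] = max(1×81, 2×54, 3×36, …, 11×2, 12×1) = 108
f[14] = max(1×108, 2×81, 3×54, …, 12×2, 13×1) = 162
f[15] = max(1×162, 2×108, 3×81, …, 13×2, 14×1) = 243
f[16] = max(1×243, 2×162, 3×108, …, 14×2, 15×1) = 324
f[17] = max(1×324, 2×243, 3×162, …, 15×2, 16×1) = 486
One optimal split: 3 + 3 + 3 + 3 + 3 + 2; product 3×3×3×3×3×2 = 486.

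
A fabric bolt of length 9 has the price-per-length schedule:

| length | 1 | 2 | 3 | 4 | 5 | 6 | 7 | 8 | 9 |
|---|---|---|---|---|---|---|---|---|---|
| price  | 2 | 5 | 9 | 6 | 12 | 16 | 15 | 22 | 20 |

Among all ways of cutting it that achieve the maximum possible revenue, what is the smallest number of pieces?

3

Build r[k] bottom-up: r[k] = max over allowed piece i of (p[i] + r[k−i]).
r[1] = 2
r[2] = 5
r[3] = 9
r[4] = 11  (first piece 1, then r[3]=9)
r[5] = 14  (first piece 2, then r[3]=9)
r[6] = 18  (first piece 3, then r[3]=9)
r[7] = 20  (first piece 1, then r[6]=18)
r[8] = 23  (first piece 2, then r[6]=18)
r[9] = 27  (first piece 3, then r[6]=18)
Maximum revenue is $27.
Now minimize piece count subject to staying optimal: for each k, pieces[k] = 1 + min over i with p[i]+r[k−i]=r[k] of pieces[k−i].
pieces[6] = 2
pieces[7] = 3
pieces[8] = 3
pieces[9] = 3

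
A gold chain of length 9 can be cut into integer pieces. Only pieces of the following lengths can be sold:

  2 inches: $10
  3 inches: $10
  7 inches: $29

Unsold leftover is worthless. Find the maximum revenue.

40

Let f[k] be the best obtainable value from length k. For each k, try every first piece i and keep the best of price[i] + f[k−i].
f[1] = 0
f[2] = 10
f[3] = max(10+0, 10+0) = 10
f[4] = max(10+10, 10+0) = 20
f[5] = max(10+10, 10+10) = 20
f[6] = max(10+20, 10+10) = 30
f[7] = max(10+20, 10+20, 29+0) = 30
f[8] = max(10+30, 10+20, 29+0) = 40
f[9] = max(10+30, 10+30, 29+10) = 40
One optimal cutting: pieces 2 + 2 + 2 + 2 with 1 inch of scrap → $40.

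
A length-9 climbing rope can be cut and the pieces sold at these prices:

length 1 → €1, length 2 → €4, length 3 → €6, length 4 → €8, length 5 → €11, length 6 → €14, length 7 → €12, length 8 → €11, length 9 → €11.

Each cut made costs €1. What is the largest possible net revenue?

19

Build v[k] bottom-up: v[k] = max over allowed piece i of (p[i] + v[k−i]) − 1 per cut.
v[1] = 1
v[2] = max(1+1-1, 4+0) = 4
v[3] = max(1+4-1, 4+1-1, 6+0) = 6
v[4] = max(1+6-1, 4+4-1, 6+1-1, 8+0) = 8
v[5] = max(1+8-1, 4+6-1, 6+4-1, 8+1-1, 11+0) = 11
v[6] = max(1+11-1, 4+8-1, 6+6-1, 8+4-1, 11+1-1, 14+0) = 14
v[7] = max(1+14-1, 4+11-1, 6+8-1, …, 14+1-1, 12+0) = 14
v[8] = max(1+14-1, 4+14-1, 6+11-1, …, 12+1-1, 11+0) = 17
v[9] = max(1+17-1, 4+14-1, 6+14-1, …, 11+1-1, 11+0) = 19
One optimal plan: pieces 6 + 3 (1 cut) → €20 − €1 = €19.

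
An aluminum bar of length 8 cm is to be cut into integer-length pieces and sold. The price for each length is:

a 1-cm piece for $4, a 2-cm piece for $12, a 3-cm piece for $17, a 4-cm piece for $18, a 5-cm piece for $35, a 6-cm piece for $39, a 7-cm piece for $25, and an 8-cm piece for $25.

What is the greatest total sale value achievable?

Build best[k] bottom-up: best[k] = max over allowed piece i of (p[i] + best[k−i]).
best[1] = 4
best[2] = max(4+4, 12+0) = 12
best[3] = max(4+12, 12+4, 17+0) = 17
best[4] = max(4+17, 12+12, 17+4, 18+0) = 24
best[5] = max(4+24, 12+17, 17+12, 18+4, 35+0) = 35
best[6] = max(4+35, 12+24, 17+17, 18+12, 35+4, 39+0) = 39
best[7] = max(4+39, 12+35, 17+24, …, 39+4, 25+0) = 47
best[8] = max(4+47, 12+39, 17+35, …, 25+4, 25+0) = 52
One optimal cutting: 5 + 3 → $35 + $17 = $52.

52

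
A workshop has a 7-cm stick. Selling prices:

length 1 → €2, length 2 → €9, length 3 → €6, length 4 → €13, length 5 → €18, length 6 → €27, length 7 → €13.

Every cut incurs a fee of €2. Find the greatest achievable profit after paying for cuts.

Consider every possible first cut. r[k] is the best of p[i]+r[k−i] over all sellable i≤k, charging 2 whenever i<k.
r[1] = 2
r[2] = 9
r[3] = 9  (first piece 1, then r[2]=9)
r[4] = 16  (first piece 2, then r[2]=9)
r[5] = 18
r[6] = 27
r[7] = 27  (first piece 1, then r[6]=27)
One optimal plan: pieces 6 + 1 (1 cut) → €29 − €2 = €27.

27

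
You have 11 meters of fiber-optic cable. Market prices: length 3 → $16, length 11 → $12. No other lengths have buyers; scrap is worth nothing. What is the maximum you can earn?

Build r[k] bottom-up: r[k] = max over allowed piece i of (p[i] + r[k−i]).
r[1] = 0
r[2] = 0
r[3] = 16
r[4] = 16
r[5] = 16
r[6] = 32  (first piece 3, then r[3]=16)
r[7] = 32
r[8] = 32
r[9] = 48  (first piece 3, then r[6]=32)
r[10] = 48
r[11] = max(16+32, 12+0) = 48
One optimal cutting: pieces 3 + 3 + 3 with 2 meters of scrap → $48.

48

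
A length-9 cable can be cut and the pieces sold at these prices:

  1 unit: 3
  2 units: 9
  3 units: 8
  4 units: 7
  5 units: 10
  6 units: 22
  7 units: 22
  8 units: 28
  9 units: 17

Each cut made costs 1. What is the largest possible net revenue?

Let v[k] be the best obtainable value from length k. For each k, try every first piece i and keep the best of price[i] + v[k−i] minus the 1 cut fee when i<k.
v[1] = 3
v[2] = 9
v[3] = 11  (first piece 1, then v[2]=9)
v[4] = 17  (first piece 2, then v[2]=9)
v[5] = 19  (first piece 1, then v[4]=17)
v[6] = 25  (first piece 2, then v[4]=17)
v[7] = 27  (first piece 1, then v[6]=25)
v[8] = 33  (first piece 2, then v[6]=25)
v[9] = 35  (first piece 1, then v[8]=33)
One optimal plan: pieces 2 + 2 + 2 + 2 + 1 (4 cuts) → 39 − 4 = 35.

35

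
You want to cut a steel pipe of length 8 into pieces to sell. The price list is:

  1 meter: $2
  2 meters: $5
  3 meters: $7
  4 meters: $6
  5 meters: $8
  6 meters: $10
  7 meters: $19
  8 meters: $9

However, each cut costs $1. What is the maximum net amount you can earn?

Consider every possible first cut. r[k] is the best of p[i]+r[k−i] over all sellable i≤k, charging 1 whenever i<k.
r[1] = 2
r[2] = max(2+2-1, 5+0) = 5
r[3] = max(2+5-1, 5+2-1, 7+0) = 7
r[4] = max(2+7-1, 5+5-1, 7+2-1, 6+0) = 9
r[5] = max(2+9-1, 5+7-1, 7+5-1, 6+2-1, 8+0) = 11
r[6] = max(2+11-1, 5+9-1, 7+7-1, 6+5-1, 8+2-1, 10+0) = 13
r[7] = max(2+13-1, 5+11-1, 7+9-1, …, 10+2-1, 19+0) = 19
r[8] = max(2+19-1, 5+13-1, 7+11-1, …, 19+2-1, 9+0) = 20
One optimal plan: pieces 7 + 1 (1 cut) → $21 − $1 = $20.

20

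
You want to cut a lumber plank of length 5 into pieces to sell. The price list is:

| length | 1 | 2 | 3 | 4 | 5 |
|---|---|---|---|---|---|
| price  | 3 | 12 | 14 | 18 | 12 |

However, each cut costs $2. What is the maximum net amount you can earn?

Build net[k] bottom-up: net[k] = max over allowed piece i of (p[i] + net[k−i]) − 2 per cut.
net[1] = 3
net[2] = 12
net[3] = 14
net[4] = 22  (first piece 2, then net[2]=12)
net[5] = 24  (first piece 2, then net[3]=14)
One optimal plan: pieces 3 + 2 (1 cut) → $26 − $2 = $24.

24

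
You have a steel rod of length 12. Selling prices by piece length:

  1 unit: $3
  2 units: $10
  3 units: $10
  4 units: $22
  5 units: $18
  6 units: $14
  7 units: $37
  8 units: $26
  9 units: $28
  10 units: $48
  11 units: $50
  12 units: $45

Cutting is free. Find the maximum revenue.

66

Consider every possible first cut. v[k] is the best of p[i]+v[k−i] over all sellable i≤k.
v[1] = 3
v[2] = max(3+3, 10+0) = 10
v[3] = max(3+10, 10+3, 10+0) = 13
v[4] = max(3+13, 10+10, 10+3, 22+0) = 22
v[5] = max(3+22, 10+13, 10+10, 22+3, 18+0) = 25
v[6] = max(3+25, 10+22, 10+13, 22+10, 18+3, 14+0) = 32
v[7] = max(3+32, 10+25, 10+22, …, 14+3, 37+0) = 37
v[8] = max(3+37, 10+32, 10+25, …, 37+3, 26+0) = 44
v[9] = max(3+44, 10+37, 10+32, …, 26+3, 28+0) = 47
v[10] = max(3+47, 10+44, 10+37, …, 28+3, 48+0) = 54
v[11] = max(3+54, 10+47, 10+44, …, 48+3, 50+0) = 59
v[12] = max(3+59, 10+54, 10+47, …, 50+3, 45+0) = 66
One optimal cutting: 4 + 4 + 4 → $22 + $22 + $22 = $66.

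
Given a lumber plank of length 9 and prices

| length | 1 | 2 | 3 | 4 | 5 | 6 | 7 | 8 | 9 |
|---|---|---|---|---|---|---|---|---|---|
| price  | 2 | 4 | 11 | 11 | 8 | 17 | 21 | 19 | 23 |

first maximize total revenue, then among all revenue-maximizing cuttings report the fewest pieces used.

Build r[k] bottom-up: r[k] = max over allowed piece i of (p[i] + r[k−i]).
r[1] = 2
r[2] = max(2+2, 4+0) = 4
r[3] = max(2+4, 4+2, 11+0) = 11
r[4] = max(2+11, 4+4, 11+2, 11+0) = 13
r[5] = max(2+13, 4+11, 11+4, 11+2, 8+0) = 15
r[6] = max(2+15, 4+13, 11+11, 11+4, 8+2, 17+0) = 22
r[7] = max(2+22, 4+15, 11+13, …, 17+2, 21+0) = 24
r[8] = max(2+24, 4+22, 11+15, …, 21+2, 19+0) = 26
r[9] = max(2+26, 4+24, 11+22, …, 19+2, 23+0) = 33
Maximum revenue is $33.
Now minimize piece count subject to staying optimal: for each k, pieces[k] = 1 + min over i with p[i]+r[k−i]=r[k] of pieces[k−i].
pieces[6] = 2
pieces[7] = 3
pieces[8] = 3
pieces[9] = 3

3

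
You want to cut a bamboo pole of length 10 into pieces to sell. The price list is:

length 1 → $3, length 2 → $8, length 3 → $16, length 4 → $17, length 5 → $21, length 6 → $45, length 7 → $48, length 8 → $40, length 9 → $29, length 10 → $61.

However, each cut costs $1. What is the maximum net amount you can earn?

Let r[k] be the best obtainable value from length k. For each k, try every first piece i and keep the best of price[i] + r[k−i] minus the 1 cut fee when i<k.
r[1] = 3
r[2] = max(3+3-1, 8+0) = 8
r[3] = max(3+8-1, 8+3-1, 16+0) = 16
r[4] = max(3+16-1, 8+8-1, 16+3-1, 17+0) = 18
r[5] = max(3+18-1, 8+16-1, 16+8-1, 17+3-1, 21+0) = 23
r[6] = max(3+23-1, 8+18-1, 16+16-1, 17+8-1, 21+3-1, 45+0) = 45
r[7] = max(3+45-1, 8+23-1, 16+18-1, …, 45+3-1, 48+0) = 48
r[8] = max(3+48-1, 8+45-1, 16+23-1, …, 48+3-1, 40+0) = 52
r[9] = max(3+52-1, 8+48-1, 16+45-1, …, 40+3-1, 29+0) = 60
r[10] = max(3+60-1, 8+52-1, 16+48-1, …, 29+3-1, 61+0) = 63
One optimal plan: pieces 7 + 3 (1 cut) → $64 − $1 = $63.

63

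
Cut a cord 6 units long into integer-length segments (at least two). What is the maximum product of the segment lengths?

Define m[k] = max over 1≤i<k of i · max(k−i, m[k−i]); the inner max lets the remainder stay uncut if that's better.
m[2] = 1×max(1,0) = 1×1 = 1
m[3] = 1×max(2,1) = 1×2 = 2
m[4] = 2×max(2,1) = 2×2 = 4
m[5] = 2×max(3,2) = 2×3 = 6
m[6] = 3×max(3,2) = 3×3 = 9
One optimal split: 3 + 3; product 3×3 = 9.

9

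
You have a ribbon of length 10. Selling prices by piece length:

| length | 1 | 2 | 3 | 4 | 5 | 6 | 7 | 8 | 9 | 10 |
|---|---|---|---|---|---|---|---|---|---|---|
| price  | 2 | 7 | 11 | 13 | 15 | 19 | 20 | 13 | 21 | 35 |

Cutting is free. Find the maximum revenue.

Build v[k] bottom-up: v[k] = max over allowed piece i of (p[i] + v[k−i]).
v[1] = 2
v[2] = max(2+2, 7+0) = 7
v[3] = max(2+7, 7+2, 11+0) = 11
v[4] = max(2+11, 7+7, 11+2, 13+0) = 14
v[5] = max(2+14, 7+11, 11+7, 13+2, 15+0) = 18
v[6] = max(2+18, 7+14, 11+11, 13+7, 15+2, 19+0) = 22
v[7] = max(2+22, 7+18, 11+14, …, 19+2, 20+0) = 25
v[8] = max(2+25, 7+22, 11+18, …, 20+2, 13+0) = 29
v[9] = max(2+29, 7+25, 11+22, …, 13+2, 21+0) = 33
v[10] = max(2+33, 7+29, 11+25, …, 21+2, 35+0) = 36
One optimal cutting: 3 + 3 + 2 + 2 → ¢11 + ¢11 + ¢7 + ¢7 = ¢36.

36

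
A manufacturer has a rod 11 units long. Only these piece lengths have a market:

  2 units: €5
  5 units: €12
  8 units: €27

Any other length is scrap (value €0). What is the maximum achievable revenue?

Build r[k] bottom-up: r[k] = max over allowed piece i of (p[i] + r[k−i]).
r[1] = 0
r[2] = 5
r[3] = 5
r[4] = 10  (first piece 2, then r[2]=5)
r[5] = max(5+5, 12+0) = 12
r[6] = max(5+10, 12+0) = 15
r[7] = max(5+12, 12+5) = 17
r[8] = max(5+15, 12+5, 27+0) = 27
r[9] = max(5+17, 12+10, 27+0) = 27
r[10] = max(5+27, 12+12, 27+5) = 32
r[11] = max(5+27, 12+15, 27+5) = 32
One optimal cutting: pieces 8 + 2 with 1 unit of scrap → €32.

32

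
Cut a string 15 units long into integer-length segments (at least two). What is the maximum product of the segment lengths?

Fill P[k] for k=2..15: at each k try every first piece i and multiply by the better of (k−i) uncut or P[k−i].
P[2] = 1×max(1,0) = 1×1 = 1
P[3] = 1×max(2,1) = 1×2 = 2
P[4] = 2×max(2,1) = 2×2 = 4
P[5] = 2×max(3,2) = 2×3 = 6
P[6] = 3×max(3,2) = 3×3 = 9
P[7] = 2×max(5,6) = 2×6 = 12
P[8] = 2×max(6,9) = 2×9 = 18
P[9] = 3×max(6,9) = 3×9 = 27
P[10] = 2×max(8,18) = 2×18 = 36
P[11] = 2×max(9,27) = 2×27 = 54
P[12] = 3×max(9,27) = 3×27 = 81
P[13] = 2×max(11,54) = 2×54 = 108
P[14] = 2×max(12,81) = 2×81 = 162
P[15] = 3×max(12,81) = 3×81 = 243
One optimal split: 3 + 3 + 3 + 3 + 3; product 3×3×3×3×3 = 243.

243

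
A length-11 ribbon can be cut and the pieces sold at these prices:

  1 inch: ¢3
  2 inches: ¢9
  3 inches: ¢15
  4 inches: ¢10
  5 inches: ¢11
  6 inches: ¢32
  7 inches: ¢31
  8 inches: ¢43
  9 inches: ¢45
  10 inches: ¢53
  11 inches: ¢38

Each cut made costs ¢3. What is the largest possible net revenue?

55

Let r[k] be the best obtainable value from length k. For each k, try every first piece i and keep the best of price[i] + r[k−i] minus the 3 cut fee when i<k.
r[1] = 3
r[2] = 9
r[3] = 15
r[4] = 15  (first piece 1, then r[3]=15)
r[5] = 21  (first piece 2, then r[3]=15)
r[6] = 32
r[7] = 32  (first piece 1, then r[6]=32)
r[8] = 43
r[9] = 45
r[10] = 53
r[11] = 55  (first piece 3, then r[8]=43)
One optimal plan: pieces 8 + 3 (1 cut) → ¢58 − ¢3 = ¢55.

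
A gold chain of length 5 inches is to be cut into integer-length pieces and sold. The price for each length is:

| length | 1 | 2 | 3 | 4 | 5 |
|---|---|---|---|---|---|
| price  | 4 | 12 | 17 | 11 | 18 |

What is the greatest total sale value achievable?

Let best[k] be the best obtainable value from length k. For each k, try every first piece i and keep the best of price[i] + best[k−i].
best[1] = 4
best[2] = max(4+4, 12+0) = 12
best[3] = max(4+12, 12+4, 17+0) = 17
best[4] = max(4+17, 12+12, 17+4, 11+0) = 24
best[5] = max(4+24, 12+17, 17+12, 11+4, 18+0) = 29
One optimal cutting: 3 + 2 → $17 + $12 = $29.

29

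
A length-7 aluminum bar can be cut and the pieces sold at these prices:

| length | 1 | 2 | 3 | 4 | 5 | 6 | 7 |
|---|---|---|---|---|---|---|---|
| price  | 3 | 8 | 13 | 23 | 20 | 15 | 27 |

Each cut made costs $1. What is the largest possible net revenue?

35

Build r[k] bottom-up: r[k] = max over allowed piece i of (p[i] + r[k−i]) − 1 per cut.
r[1] = 3
r[2] = max(3+3-1, 8+0) = 8
r[3] = max(3+8-1, 8+3-1, 13+0) = 13
r[4] = max(3+13-1, 8+8-1, 13+3-1, 23+0) = 23
r[5] = max(3+23-1, 8+13-1, 13+8-1, 23+3-1, 20+0) = 25
r[6] = max(3+25-1, 8+23-1, 13+13-1, 23+8-1, 20+3-1, 15+0) = 30
r[7] = max(3+30-1, 8+25-1, 13+23-1, …, 15+3-1, 27+0) = 35
One optimal plan: pieces 4 + 3 (1 cut) → $36 − $1 = $35.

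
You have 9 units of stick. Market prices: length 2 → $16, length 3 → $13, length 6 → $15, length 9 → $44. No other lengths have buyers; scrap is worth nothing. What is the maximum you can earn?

Let best[k] be the best obtainable value from length k. For each k, try every first piece i and keep the best of price[i] + best[k−i].
best[1] = 0
best[2] = 16
best[3] = max(16+0, 13+0) = 16
best[4] = max(16+16, 13+0) = 32
best[5] = max(16+16, 13+16) = 32
best[6] = max(16+32, 13+16, 15+0) = 48
best[7] = max(16+32, 13+32, 15+0) = 48
best[8] = max(16+48, 13+32, 15+16) = 64
best[9] = max(16+48, 13+48, 15+16, 44+0) = 64
One optimal cutting: pieces 2 + 2 + 2 + 2 with 1 unit of scrap → $64.

64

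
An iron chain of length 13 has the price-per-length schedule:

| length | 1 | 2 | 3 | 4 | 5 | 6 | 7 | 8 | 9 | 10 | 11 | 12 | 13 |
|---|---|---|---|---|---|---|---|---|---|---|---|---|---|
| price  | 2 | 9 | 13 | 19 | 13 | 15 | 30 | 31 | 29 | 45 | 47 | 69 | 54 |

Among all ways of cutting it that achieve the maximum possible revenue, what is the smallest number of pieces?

2

Build r[k] bottom-up: r[k] = max over allowed piece i of (p[i] + r[k−i]).
r[1] = 2
r[2] = max(2+2, 9+0) = 9
r[3] = max(2+9, 9+2, 13+0) = 13
r[4] = max(2+13, 9+9, 13+2, 19+0) = 19
r[5] = max(2+19, 9+13, 13+9, 19+2, 13+0) = 22
r[6] = max(2+22, 9+19, 13+13, 19+9, 13+2, 15+0) = 28
r[7] = max(2+28, 9+22, 13+19, …, 15+2, 30+0) = 32
r[8] = max(2+32, 9+28, 13+22, …, 30+2, 31+0) = 38
r[9] = max(2+38, 9+32, 13+28, …, 31+2, 29+0) = 41
r[10] = max(2+41, 9+38, 13+32, …, 29+2, 45+0) = 47
r[11] = max(2+47, 9+41, 13+38, …, 45+2, 47+0) = 51
r[12] = max(2+51, 9+47, 13+41, …, 47+2, 69+0) = 69
r[13] = max(2+69, 9+51, 13+47, …, 69+2, 54+0) = 71
Maximum revenue is $71.
Now minimize piece count subject to staying optimal: for each k, pieces[k] = 1 + min over i with p[i]+r[k−i]=r[k] of pieces[k−i].
pieces[10] = 3
pieces[11] = 3
pieces[12] = 1
pieces[13] = 2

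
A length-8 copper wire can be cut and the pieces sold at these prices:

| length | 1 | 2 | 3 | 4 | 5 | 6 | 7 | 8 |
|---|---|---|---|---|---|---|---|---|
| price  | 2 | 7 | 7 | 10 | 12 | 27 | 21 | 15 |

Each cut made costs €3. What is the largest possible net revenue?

31

Let v[k] be the best obtainable value from length k. For each k, try every first piece i and keep the best of price[i] + v[k−i] minus the 3 cut fee when i<k.
v[1] = 2
v[2] = max(2+2-3, 7+0) = 7
v[3] = max(2+7-3, 7+2-3, 7+0) = 7
v[4] = max(2+7-3, 7+7-3, 7+2-3, 10+0) = 11
v[5] = max(2+11-3, 7+7-3, 7+7-3, 10+2-3, 12+0) = 12
v[6] = max(2+12-3, 7+11-3, 7+7-3, 10+7-3, 12+2-3, 27+0) = 27
v[7] = max(2+27-3, 7+12-3, 7+11-3, …, 27+2-3, 21+0) = 26
v[8] = max(2+26-3, 7+27-3, 7+12-3, …, 21+2-3, 15+0) = 31
One optimal plan: pieces 6 + 2 (1 cut) → €34 − €3 = €31.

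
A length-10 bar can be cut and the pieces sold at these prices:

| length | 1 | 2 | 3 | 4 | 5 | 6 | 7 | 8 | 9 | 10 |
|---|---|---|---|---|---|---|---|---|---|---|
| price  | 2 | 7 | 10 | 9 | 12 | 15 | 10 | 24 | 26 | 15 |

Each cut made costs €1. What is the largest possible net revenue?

31

Let net[k] be the best obtainable value from length k. For each k, try every first piece i and keep the best of price[i] + net[k−i] minus the 1 cut fee when i<k.
net[1] = 2
net[2] = max(2+2-1, 7+0) = 7
net[3] = max(2+7-1, 7+2-1, 10+0) = 10
net[4] = max(2+10-1, 7+7-1, 10+2-1, 9+0) = 13
net[5] = max(2+13-1, 7+10-1, 10+7-1, 9+2-1, 12+0) = 16
net[6] = max(2+16-1, 7+13-1, 10+10-1, 9+7-1, 12+2-1, 15+0) = 19
net[7] = max(2+19-1, 7+16-1, 10+13-1, …, 15+2-1, 10+0) = 22
net[8] = max(2+22-1, 7+19-1, 10+16-1, …, 10+2-1, 24+0) = 25
net[9] = max(2+25-1, 7+22-1, 10+19-1, …, 24+2-1, 26+0) = 28
net[10] = max(2+28-1, 7+25-1, 10+22-1, …, 26+2-1, 15+0) = 31
One optimal plan: pieces 2 + 2 + 2 + 2 + 2 (4 cuts) → €35 − €4 = €31.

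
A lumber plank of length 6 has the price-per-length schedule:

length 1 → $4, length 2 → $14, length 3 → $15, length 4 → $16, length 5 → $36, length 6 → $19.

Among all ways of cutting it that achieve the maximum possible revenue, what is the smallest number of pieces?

Consider every possible first cut. r[k] is the best of p[i]+r[k−i] over all sellable i≤k.
r[1] = 4
r[2] = 14
r[3] = 18  (first piece 1, then r[2]=14)
r[4] = 28  (first piece 2, then r[2]=14)
r[5] = 36
r[6] = 42  (first piece 2, then r[4]=28)
Maximum revenue is $42.
Now minimize piece count subject to staying optimal: for each k, pieces[k] = 1 + min over i with p[i]+r[k−i]=r[k] of pieces[k−i].
pieces[3] = 2
pieces[4] = 2
pieces[5] = 1
pieces[6] = 3

3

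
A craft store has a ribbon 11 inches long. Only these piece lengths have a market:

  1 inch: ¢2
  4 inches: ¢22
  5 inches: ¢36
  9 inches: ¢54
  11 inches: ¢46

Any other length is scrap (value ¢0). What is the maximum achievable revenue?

Build r[k] bottom-up: r[k] = max over allowed piece i of (p[i] + r[k−i]).
r[1] = 2
r[2] = 4  (first piece 1, then r[1]=2)
r[3] = 6  (first piece 1, then r[2]=4)
r[4] = max(2+6, 22+0) = 22
r[5] = max(2+22, 22+2, 36+0) = 36
r[6] = max(2+36, 22+4, 36+2) = 38
r[7] = max(2+38, 22+6, 36+4) = 40
r[8] = max(2+40, 22+22, 36+6) = 44
r[9] = max(2+44, 22+36, 36+22, 54+0) = 58
r[10] = max(2+58, 22+38, 36+36, 54+2) = 72
r[11] = max(2+72, 22+40, 36+38, 54+4, 46+0) = 74
One optimal cutting: 5 + 5 + 1 → ¢74.

74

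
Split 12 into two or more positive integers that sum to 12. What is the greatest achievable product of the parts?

Fill P[k] for k=2..12: at each k try every first piece i and multiply by the better of (k−i) uncut or P[k−i].
P[2] = 1*max(1,0) = 1*1 = 1
P[3] = 1*max(2,1) = 1*2 = 2
P[4] = 2*max(2,1) = 2*2 = 4
P[5] = 2*max(3,2) = 2*3 = 6
P[6] = 3*max(3,2) = 3*3 = 9
P[7] = 2*max(5,6) = 2*6 = 12
P[8] = 2*max(6,9) = 2*9 = 18
P[9] = 3*max(6,9) = 3*9 = 27
P[10] = 2*max(8,18) = 2*18 = 36
P[11] = 2*max(9,27) = 2*27 = 54
P[12] = 3*max(9,27) = 3*27 = 81
One optimal split: 3 + 3 + 3 + 3; product 3*3*3*3 = 81.

81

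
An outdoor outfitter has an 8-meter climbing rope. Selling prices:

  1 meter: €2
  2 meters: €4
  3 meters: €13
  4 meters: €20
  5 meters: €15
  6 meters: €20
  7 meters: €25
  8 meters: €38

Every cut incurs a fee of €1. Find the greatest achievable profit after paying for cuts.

39

Build net[k] bottom-up: net[k] = max over allowed piece i of (p[i] + net[k−i]) − 1 per cut.
net[1] = 2
net[2] = 4
net[3] = 13
net[4] = 20
net[5] = 21  (first piece 1, then net[4]=20)
net[6] = 25  (first piece 3, then net[3]=13)
net[7] = 32  (first piece 3, then net[4]=20)
net[8] = 39  (first piece 4, then net[4]=20)
One optimal plan: pieces 4 + 4 (1 cut) → €40 − €1 = €39.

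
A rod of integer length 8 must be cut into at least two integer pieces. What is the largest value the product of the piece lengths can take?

18

Define g[k] = max over 1≤i<k of i · max(k−i, g[k−i]); the inner max lets the remainder stay uncut if that's better.
Small cases: g[2]=1, g[3]=2.
g[4] = 2×max(2,1) = 2×2 = 4
g[5] = 2×max(3,2) = 2×3 = 6
g[6] = 3×max(3,2) = 3×3 = 9
g[7] = 2×max(5,6) = 2×6 = 12
g[8] = 2×max(6,9) = 2×9 = 18
One optimal split: 3 + 3 + 2; product 3×3×2 = 18.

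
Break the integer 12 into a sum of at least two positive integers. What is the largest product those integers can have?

Define f[k] = max over 1≤i<k of i · max(k−i, f[k−i]); the inner max lets the remainder stay uncut if that's better.
f[2] = 1×max(1,0) = 1×1 = 1
f[3] = 1×max(2,1) = 1×2 = 2
f[4] = 2×max(2,1) = 2×2 = 4
f[5] = 2×max(3,2) = 2×3 = 6
f[6] = 3×max(3,2) = 3×3 = 9
f[7] = 2×max(5,6) = 2×6 = 12
f[8] = 2×max(6,9) = 2×9 = 18
f[9] = 3×max(6,9) = 3×9 = 27
f[10] = 2×max(8,18) = 2×18 = 36
f[11] = 2×max(9,27) = 2×27 = 54
f[12] = 3×max(9,27) = 3×27 = 81
One optimal split: 3 + 3 + 3 + 3; product 3×3×3×3 = 81.

81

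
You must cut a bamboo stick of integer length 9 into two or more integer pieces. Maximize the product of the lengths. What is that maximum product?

27

Let g[k] be the best product for length k (with at least one cut). For each first piece i, the rest contributes max(k−i, g[k−i]).
g[2] = 1*max(1,0) = 1*1 = 1
g[3] = 1*max(2,1) = 1*2 = 2
g[4] = 2*max(2,1) = 2*2 = 4
g[5] = 2*max(3,2) = 2*3 = 6
g[6] = 3*max(3,2) = 3*3 = 9
g[7] = 2*max(5,6) = 2*6 = 12
g[8] = 2*max(6,9) = 2*9 = 18
g[9] = 3*max(6,9) = 3*9 = 27
One optimal split: 3 + 3 + 3; product 3*3*3 = 27.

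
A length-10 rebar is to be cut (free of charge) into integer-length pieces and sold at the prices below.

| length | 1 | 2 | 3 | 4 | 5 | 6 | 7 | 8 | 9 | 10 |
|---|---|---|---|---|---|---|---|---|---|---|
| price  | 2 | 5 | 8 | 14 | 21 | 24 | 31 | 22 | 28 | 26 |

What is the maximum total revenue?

Consider every possible first cut. R[k] is the best of p[i]+R[k−i] over all sellable i≤k.
R[1] = 2
R[2] = max(2+2, 5+0) = 5
R[3] = max(2+5, 5+2, 8+0) = 8
R[4] = max(2+8, 5+5, 8+2, 14+0) = 14
R[5] = max(2+14, 5+8, 8+5, 14+2, 21+0) = 21
R[6] = max(2+21, 5+14, 8+8, 14+5, 21+2, 24+0) = 24
R[7] = max(2+24, 5+21, 8+14, …, 24+2, 31+0) = 31
R[8] = max(2+31, 5+24, 8+21, …, 31+2, 22+0) = 33
R[9] = max(2+33, 5+31, 8+24, …, 22+2, 28+0) = 36
R[10] = max(2+36, 5+33, 8+31, …, 28+2, 26+0) = 42
One optimal cutting: 5 + 5 → ₹21 + ₹21 = ₹42.

42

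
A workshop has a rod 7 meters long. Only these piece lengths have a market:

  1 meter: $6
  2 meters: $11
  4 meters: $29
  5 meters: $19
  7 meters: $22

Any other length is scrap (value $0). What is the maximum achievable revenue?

Build best[k] bottom-up: best[k] = max over allowed piece i of (p[i] + best[k−i]).
best[1] = 6
best[2] = max(6+6, 11+0) = 12
best[3] = max(6+12, 11+6) = 18
best[4] = max(6+18, 11+12, 29+0) = 29
best[5] = max(6+29, 11+18, 29+6, 19+0) = 35
best[6] = max(6+35, 11+29, 29+12, 19+6) = 41
best[7] = max(6+41, 11+35, 29+18, 19+12, 22+0) = 47
One optimal cutting: 4 + 1 + 1 + 1 → $47.

47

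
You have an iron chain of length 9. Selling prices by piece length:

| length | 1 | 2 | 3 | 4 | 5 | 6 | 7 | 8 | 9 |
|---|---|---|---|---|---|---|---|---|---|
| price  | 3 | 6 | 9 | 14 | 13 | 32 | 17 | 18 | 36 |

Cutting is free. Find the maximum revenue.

41

Let v[k] be the best obtainable value from length k. For each k, try every first piece i and keep the best of price[i] + v[k−i].
v[1] = 3
v[2] = max(3+3, 6+0) = 6
v[3] = max(3+6, 6+3, 9+0) = 9
v[4] = max(3+9, 6+6, 9+3, 14+0) = 14
v[5] = max(3+14, 6+9, 9+6, 14+3, 13+0) = 17
v[6] = max(3+17, 6+14, 9+9, 14+6, 13+3, 32+0) = 32
v[7] = max(3+32, 6+17, 9+14, …, 32+3, 17+0) = 35
v[8] = max(3+35, 6+32, 9+17, …, 17+3, 18+0) = 38
v[9] = max(3+38, 6+35, 9+32, …, 18+3, 36+0) = 41
One optimal cutting: 6 + 1 + 1 + 1 → $32 + $3 + $3 + $3 = $41.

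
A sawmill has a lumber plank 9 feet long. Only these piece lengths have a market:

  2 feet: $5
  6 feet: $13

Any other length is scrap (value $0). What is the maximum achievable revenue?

Consider every possible first cut. r[k] is the best of p[i]+r[k−i] over all sellable i≤k.
r[1] = 0
r[2] = 5
r[3] = 5
r[4] = 10  (first piece 2, then r[2]=5)
r[5] = 10
r[6] = 15  (first piece 2, then r[4]=10)
r[7] = 15
r[8] = 20  (first piece 2, then r[6]=15)
r[9] = 20
One optimal cutting: pieces 2 + 2 + 2 + 2 with 1 foot of scrap → $20.

20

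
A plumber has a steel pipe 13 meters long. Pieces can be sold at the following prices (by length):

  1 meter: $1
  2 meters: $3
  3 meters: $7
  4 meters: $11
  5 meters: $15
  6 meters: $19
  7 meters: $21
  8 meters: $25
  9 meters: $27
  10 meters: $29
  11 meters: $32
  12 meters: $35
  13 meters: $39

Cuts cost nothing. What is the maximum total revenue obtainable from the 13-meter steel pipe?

40

Let R[k] be the best obtainable value from length k. For each k, try every first piece i and keep the best of price[i] + R[k−i].
R[1] = 1
R[2] = 3
R[3] = 7
R[4] = 11
R[5] = 15
R[6] = 19
R[7] = 21
R[8] = 25
R[9] = 27
R[10] = 30  (first piece 4, then R[6]=19)
R[11] = 34  (first piece 5, then R[6]=19)
R[12] = 38  (first piece 6, then R[6]=19)
R[13] = 40  (first piece 5, then R[8]=25)
One optimal cutting: 8 + 5 → $25 + $15 = $40.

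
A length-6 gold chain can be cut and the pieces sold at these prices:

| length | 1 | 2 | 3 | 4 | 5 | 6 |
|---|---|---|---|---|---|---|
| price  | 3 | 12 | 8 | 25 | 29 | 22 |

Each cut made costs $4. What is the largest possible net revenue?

33

Build v[k] bottom-up: v[k] = max over allowed piece i of (p[i] + v[k−i]) − 4 per cut.
v[1] = 3
v[2] = max(3+3-4, 12+0) = 12
v[3] = max(3+12-4, 12+3-4, 8+0) = 11
v[4] = max(3+11-4, 12+12-4, 8+3-4, 25+0) = 25
v[5] = max(3+25-4, 12+11-4, 8+12-4, 25+3-4, 29+0) = 29
v[6] = max(3+29-4, 12+25-4, 8+11-4, 25+12-4, 29+3-4, 22+0) = 33
One optimal plan: pieces 4 + 2 (1 cut) → $37 − $4 = $33.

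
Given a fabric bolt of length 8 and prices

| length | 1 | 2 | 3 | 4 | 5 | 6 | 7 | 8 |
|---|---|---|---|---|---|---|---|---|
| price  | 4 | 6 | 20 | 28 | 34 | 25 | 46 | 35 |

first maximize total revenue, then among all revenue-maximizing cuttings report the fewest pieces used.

2

Consider every possible first cut. r[k] is the best of p[i]+r[k−i] over all sellable i≤k.
r[1] = 4
r[2] = 8  (first piece 1, then r[1]=4)
r[3] = 20
r[4] = 28
r[5] = 34
r[6] = 40  (first piece 3, then r[3]=20)
r[7] = 48  (first piece 3, then r[4]=28)
r[8] = 56  (first piece 4, then r[4]=28)
Maximum revenue is $56.
Now minimize piece count subject to staying optimal: for each k, pieces[k] = 1 + min over i with p[i]+r[k−i]=r[k] of pieces[k−i].
pieces[5] = 1
pieces[6] = 2
pieces[7] = 2
pieces[8] = 2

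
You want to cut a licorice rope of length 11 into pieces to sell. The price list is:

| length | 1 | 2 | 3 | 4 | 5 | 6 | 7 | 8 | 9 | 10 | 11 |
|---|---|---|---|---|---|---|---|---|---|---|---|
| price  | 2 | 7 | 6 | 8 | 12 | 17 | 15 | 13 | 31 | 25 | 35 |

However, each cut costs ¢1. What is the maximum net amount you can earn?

37

Build net[k] bottom-up: net[k] = max over allowed piece i of (p[i] + net[k−i]) − 1 per cut.
net[1] = 2
net[2] = 7
net[3] = 8  (first piece 1, then net[2]=7)
net[4] = 13  (first piece 2, then net[2]=7)
net[5] = 14  (first piece 1, then net[4]=13)
net[6] = 19  (first piece 2, then net[4]=13)
net[7] = 20  (first piece 1, then net[6]=19)
net[8] = 25  (first piece 2, then net[6]=19)
net[9] = 31
net[10] = 32  (first piece 1, then net[9]=31)
net[11] = 37  (first piece 2, then net[9]=31)
One optimal plan: pieces 9 + 2 (1 cut) → ¢38 − ¢1 = ¢37.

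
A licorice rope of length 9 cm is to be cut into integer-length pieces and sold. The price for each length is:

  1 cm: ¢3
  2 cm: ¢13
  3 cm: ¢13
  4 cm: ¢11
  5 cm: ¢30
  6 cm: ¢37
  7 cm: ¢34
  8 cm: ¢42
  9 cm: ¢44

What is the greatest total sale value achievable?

56

Let R[k] be the best obtainable value from length k. For each k, try every first piece i and keep the best of price[i] + R[k−i].
R[1] = 3
R[2] = max(3+3, 13+0) = 13
R[3] = max(3+13, 13+3, 13+0) = 16
R[4] = max(3+16, 13+13, 13+3, 11+0) = 26
R[5] = max(3+26, 13+16, 13+13, 11+3, 30+0) = 30
R[6] = max(3+30, 13+26, 13+16, 11+13, 30+3, 37+0) = 39
R[7] = max(3+39, 13+30, 13+26, …, 37+3, 34+0) = 43
R[8] = max(3+43, 13+39, 13+30, …, 34+3, 42+0) = 52
R[9] = max(3+52, 13+43, 13+39, …, 42+3, 44+0) = 56
One optimal cutting: 5 + 2 + 2 → ¢30 + ¢13 + ¢13 = ¢56.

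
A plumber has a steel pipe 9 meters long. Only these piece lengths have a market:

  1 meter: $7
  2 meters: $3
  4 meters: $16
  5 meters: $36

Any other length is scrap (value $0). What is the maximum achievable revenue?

64

Build r[k] bottom-up: r[k] = max over allowed piece i of (p[i] + r[k−i]).
r[1] = 7
r[2] = 14  (first piece 1, then r[1]=7)
r[3] = 21  (first piece 1, then r[2]=14)
r[4] = 28  (first piece 1, then r[3]=21)
r[5] = 36
r[6] = 43  (first piece 1, then r[5]=36)
r[7] = 50  (first piece 1, then r[6]=43)
r[8] = 57  (first piece 1, then r[7]=50)
r[9] = 64  (first piece 1, then r[8]=57)
One optimal cutting: 5 + 1 + 1 + 1 + 1 → $64.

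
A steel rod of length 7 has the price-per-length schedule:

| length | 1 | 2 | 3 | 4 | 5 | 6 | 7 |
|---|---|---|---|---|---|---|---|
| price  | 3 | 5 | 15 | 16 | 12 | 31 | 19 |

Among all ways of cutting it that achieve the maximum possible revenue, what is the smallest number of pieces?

Build r[k] bottom-up: r[k] = max over allowed piece i of (p[i] + r[k−i]).
r[1] = 3
r[2] = max(3+3, 5+0) = 6
r[3] = max(3+6, 5+3, 15+0) = 15
r[4] = max(3+15, 5+6, 15+3, 16+0) = 18
r[5] = max(3+18, 5+15, 15+6, 16+3, 12+0) = 21
r[6] = max(3+21, 5+18, 15+15, 16+6, 12+3, 31+0) = 31
r[7] = max(3+31, 5+21, 15+18, …, 31+3, 19+0) = 34
Maximum revenue is $34.
Now minimize piece count subject to staying optimal: for each k, pieces[k] = 1 + min over i with p[i]+r[k−i]=r[k] of pieces[k−i].
pieces[4] = 2
pieces[5] = 3
pieces[6] = 1
pieces[7] = 2

2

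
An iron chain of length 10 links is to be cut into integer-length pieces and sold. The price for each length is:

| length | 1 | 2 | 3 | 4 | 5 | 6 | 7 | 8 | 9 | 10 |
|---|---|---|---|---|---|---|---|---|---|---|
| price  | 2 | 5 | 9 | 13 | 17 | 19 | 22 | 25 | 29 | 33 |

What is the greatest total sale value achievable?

Consider every possible first cut. R[k] is the best of p[i]+R[k−i] over all sellable i≤k.
R[1] = 2
R[2] = 5
R[3] = 9
R[4] = 13
R[5] = 17
R[6] = 19  (first piece 1, then R[5]=17)
R[7] = 22  (first piece 2, then R[5]=17)
R[8] = 26  (first piece 3, then R[5]=17)
R[9] = 30  (first piece 4, then R[5]=17)
R[10] = 34  (first piece 5, then R[5]=17)
One optimal cutting: 5 + 5 → $17 + $17 = $34.

34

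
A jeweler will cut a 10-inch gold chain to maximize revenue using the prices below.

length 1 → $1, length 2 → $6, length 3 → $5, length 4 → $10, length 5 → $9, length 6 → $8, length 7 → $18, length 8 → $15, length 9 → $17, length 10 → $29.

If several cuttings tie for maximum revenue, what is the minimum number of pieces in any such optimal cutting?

5

Let r[k] be the best obtainable value from length k. For each k, try every first piece i and keep the best of price[i] + r[k−i].
r[1] = 1
r[2] = max(1+1, 6+0) = 6
r[3] = max(1+6, 6+1, 5+0) = 7
r[4] = max(1+7, 6+6, 5+1, 10+0) = 12
r[5] = max(1+12, 6+7, 5+6, 10+1, 9+0) = 13
r[6] = max(1+13, 6+12, 5+7, 10+6, 9+1, 8+0) = 18
r[7] = max(1+18, 6+13, 5+12, …, 8+1, 18+0) = 19
r[8] = max(1+19, 6+18, 5+13, …, 18+1, 15+0) = 24
r[9] = max(1+24, 6+19, 5+18, …, 15+1, 17+0) = 25
r[10] = max(1+25, 6+24, 5+19, …, 17+1, 29+0) = 30
Maximum revenue is $30.
Now minimize piece count subject to staying optimal: for each k, pieces[k] = 1 + min over i with p[i]+r[k−i]=r[k] of pieces[k−i].
pieces[7] = 4
pieces[8] = 4
pieces[9] = 5
pieces[10] = 5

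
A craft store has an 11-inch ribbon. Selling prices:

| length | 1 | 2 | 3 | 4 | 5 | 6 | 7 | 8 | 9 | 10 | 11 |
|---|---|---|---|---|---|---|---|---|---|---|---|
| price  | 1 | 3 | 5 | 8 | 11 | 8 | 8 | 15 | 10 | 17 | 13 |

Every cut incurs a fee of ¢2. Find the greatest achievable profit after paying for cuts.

Consider every possible first cut. v[k] is the best of p[i]+v[k−i] over all sellable i≤k, charging 2 whenever i<k.
v[1] = 1
v[2] = max(1+1-2, 3+0) = 3
v[3] = max(1+3-2, 3+1-2, 5+0) = 5
v[4] = max(1+5-2, 3+3-2, 5+1-2, 8+0) = 8
v[5] = max(1+8-2, 3+5-2, 5+3-2, 8+1-2, 11+0) = 11
v[6] = max(1+11-2, 3+8-2, 5+5-2, 8+3-2, 11+1-2, 8+0) = 10
v[7] = max(1+10-2, 3+11-2, 5+8-2, …, 8+1-2, 8+0) = 12
v[8] = max(1+12-2, 3+10-2, 5+11-2, …, 8+1-2, 15+0) = 15
v[9] = max(1+15-2, 3+12-2, 5+10-2, …, 15+1-2, 10+0) = 17
v[10] = max(1+17-2, 3+15-2, 5+12-2, …, 10+1-2, 17+0) = 20
v[11] = max(1+20-2, 3+17-2, 5+15-2, …, 17+1-2, 13+0) = 19
One optimal plan: pieces 5 + 5 + 1 (2 cuts) → ¢23 − ¢4 = ¢19.

19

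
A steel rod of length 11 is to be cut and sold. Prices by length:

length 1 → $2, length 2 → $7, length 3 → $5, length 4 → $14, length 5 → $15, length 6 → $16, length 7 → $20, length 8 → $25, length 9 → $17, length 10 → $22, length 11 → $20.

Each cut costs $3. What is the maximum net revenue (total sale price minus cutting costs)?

Build net[k] bottom-up: net[k] = max over allowed piece i of (p[i] + net[k−i]) − 3 per cut.
net[1] = 2
net[2] = 7
net[3] = 6  (first piece 1, then net[2]=7)
net[4] = 14
net[5] = 15
net[6] = 18  (first piece 2, then net[4]=14)
net[7] = 20
net[8] = 25  (first piece 4, then net[4]=14)
net[9] = 26  (first piece 4, then net[5]=15)
net[10] = 29  (first piece 2, then net[8]=25)
net[11] = 31  (first piece 4, then net[7]=20)
One optimal plan: pieces 7 + 4 (1 cut) → $34 − $3 = $31.

31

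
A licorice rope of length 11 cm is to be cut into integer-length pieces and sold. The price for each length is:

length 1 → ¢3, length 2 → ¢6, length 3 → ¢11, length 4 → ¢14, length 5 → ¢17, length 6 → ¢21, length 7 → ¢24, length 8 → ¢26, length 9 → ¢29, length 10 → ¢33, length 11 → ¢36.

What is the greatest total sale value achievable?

39

Consider every possible first cut. r[k] is the best of p[i]+r[k−i] over all sellable i≤k.
r[1] = 3
r[2] = max(3+3, 6+0) = 6
r[3] = max(3+6, 6+3, 11+0) = 11
r[4] = max(3+11, 6+6, 11+3, 14+0) = 14
r[5] = max(3+14, 6+11, 11+6, 14+3, 17+0) = 17
r[6] = max(3+17, 6+14, 11+11, 14+6, 17+3, 21+0) = 22
r[7] = max(3+22, 6+17, 11+14, …, 21+3, 24+0) = 25
r[8] = max(3+25, 6+22, 11+17, …, 24+3, 26+0) = 28
r[9] = max(3+28, 6+25, 11+22, …, 26+3, 29+0) = 33
r[10] = max(3+33, 6+28, 11+25, …, 29+3, 33+0) = 36
r[11] = max(3+36, 6+33, 11+28, …, 33+3, 36+0) = 39
One optimal cutting: 3 + 3 + 3 + 1 + 1 → ¢11 + ¢11 + ¢11 + ¢3 + ¢3 = ¢39.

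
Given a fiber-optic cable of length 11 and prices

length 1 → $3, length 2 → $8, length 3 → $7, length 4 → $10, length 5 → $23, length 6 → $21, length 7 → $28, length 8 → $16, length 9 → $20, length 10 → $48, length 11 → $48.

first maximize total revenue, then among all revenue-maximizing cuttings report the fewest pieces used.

2

Build r[k] bottom-up: r[k] = max over allowed piece i of (p[i] + r[k−i]).
r[1] = 3
r[2] = max(3+3, 8+0) = 8
r[3] = max(3+8, 8+3, 7+0) = 11
r[4] = max(3+11, 8+8, 7+3, 10+0) = 16
r[5] = max(3+16, 8+11, 7+8, 10+3, 23+0) = 23
r[6] = max(3+23, 8+16, 7+11, 10+8, 23+3, 21+0) = 26
r[7] = max(3+26, 8+23, 7+16, …, 21+3, 28+0) = 31
r[8] = max(3+31, 8+26, 7+23, …, 28+3, 16+0) = 34
r[9] = max(3+34, 8+31, 7+26, …, 16+3, 20+0) = 39
r[10] = max(3+39, 8+34, 7+31, …, 20+3, 48+0) = 48
r[11] = max(3+48, 8+39, 7+34, …, 48+3, 48+0) = 51
Maximum revenue is $51.
Now minimize piece count subject to staying optimal: for each k, pieces[k] = 1 + min over i with p[i]+r[k−i]=r[k] of pieces[k−i].
pieces[8] = 3
pieces[9] = 3
pieces[10] = 1
pieces[11] = 2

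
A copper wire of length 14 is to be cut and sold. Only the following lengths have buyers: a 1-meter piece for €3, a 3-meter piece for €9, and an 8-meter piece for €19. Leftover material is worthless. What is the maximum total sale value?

Consider every possible first cut. r[k] is the best of p[i]+r[k−i] over all sellable i≤k.
r[1] = 3
r[2] = 6  (first piece 1, then r[1]=3)
r[3] = max(3+6, 9+0) = 9
r[4] = max(3+9, 9+3) = 12
r[5] = max(3+12, 9+6) = 15
r[6] = max(3+15, 9+9) = 18
r[7] = max(3+18, 9+12) = 21
r[8] = max(3+21, 9+15, 19+0) = 24
r[9] = max(3+24, 9+18, 19+3) = 27
r[10] = max(3+27, 9+21, 19+6) = 30
r[11] = max(3+30, 9+24, 19+9) = 33
r[12] = max(3+33, 9+27, 19+12) = 36
r[13] = max(3+36, 9+30, 19+15) = 39
r[14] = max(3+39, 9+33, 19+18) = 42
One optimal cutting: 1 + 1 + 1 + 1 + 1 + 1 + 1 + 1 + 1 + 1 + 1 + 1 + 1 + 1 → €42.

42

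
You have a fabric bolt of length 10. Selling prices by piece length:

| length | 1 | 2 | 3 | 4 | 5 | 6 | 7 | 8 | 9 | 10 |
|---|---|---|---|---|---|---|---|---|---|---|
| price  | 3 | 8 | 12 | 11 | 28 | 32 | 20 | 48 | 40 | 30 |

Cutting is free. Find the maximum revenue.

Build r[k] bottom-up: r[k] = max over allowed piece i of (p[i] + r[k−i]).
r[1] = 3
r[2] = max(3+3, 8+0) = 8
r[3] = max(3+8, 8+3, 12+0) = 12
r[4] = max(3+12, 8+8, 12+3, 11+0) = 16
r[5] = max(3+16, 8+12, 12+8, 11+3, 28+0) = 28
r[6] = max(3+28, 8+16, 12+12, 11+8, 28+3, 32+0) = 32
r[7] = max(3+32, 8+28, 12+16, …, 32+3, 20+0) = 36
r[8] = max(3+36, 8+32, 12+28, …, 20+3, 48+0) = 48
r[9] = max(3+48, 8+36, 12+32, …, 48+3, 40+0) = 51
r[10] = max(3+51, 8+48, 12+36, …, 40+3, 30+0) = 56
One optimal cutting: 8 + 2 → $48 + $8 = $56.

56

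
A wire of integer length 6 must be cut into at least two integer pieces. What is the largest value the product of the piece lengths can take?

Fill f[k] for k=2..6: at each k try every first piece i and multiply by the better of (k−i) uncut or f[k−i].
f[2] = 1*max(1,0) = 1*1 = 1
f[3] = 1*max(2,1) = 1*2 = 2
f[4] = 2*max(2,1) = 2*2 = 4
f[5] = 2*max(3,2) = 2*3 = 6
f[6] = 3*max(3,2) = 3*3 = 9
One optimal split: 3 + 3; product 3*3 = 9.

9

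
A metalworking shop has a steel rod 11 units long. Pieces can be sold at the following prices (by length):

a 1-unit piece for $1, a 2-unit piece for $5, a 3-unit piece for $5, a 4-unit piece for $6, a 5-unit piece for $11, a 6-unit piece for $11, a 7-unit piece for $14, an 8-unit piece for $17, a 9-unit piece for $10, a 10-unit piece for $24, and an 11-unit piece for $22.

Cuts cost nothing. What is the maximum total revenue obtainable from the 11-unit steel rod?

26

Consider every possible first cut. best[k] is the best of p[i]+best[k−i] over all sellable i≤k.
best[1] = 1
best[2] = max(1+1, 5+0) = 5
best[3] = max(1+5, 5+1, 5+0) = 6
best[4] = max(1+6, 5+5, 5+1, 6+0) = 10
best[5] = max(1+10, 5+6, 5+5, 6+1, 11+0) = 11
best[6] = max(1+11, 5+10, 5+6, 6+5, 11+1, 11+0) = 15
best[7] = max(1+15, 5+11, 5+10, …, 11+1, 14+0) = 16
best[8] = max(1+16, 5+15, 5+11, …, 14+1, 17+0) = 20
best[9] = max(1+20, 5+16, 5+15, …, 17+1, 10+0) = 21
best[10] = max(1+21, 5+20, 5+16, …, 10+1, 24+0) = 25
best[11] = max(1+25, 5+21, 5+20, …, 24+1, 22+0) = 26
One optimal cutting: 2 + 2 + 2 + 2 + 2 + 1 → $5 + $5 + $5 + $5 + $5 + $1 = $26.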